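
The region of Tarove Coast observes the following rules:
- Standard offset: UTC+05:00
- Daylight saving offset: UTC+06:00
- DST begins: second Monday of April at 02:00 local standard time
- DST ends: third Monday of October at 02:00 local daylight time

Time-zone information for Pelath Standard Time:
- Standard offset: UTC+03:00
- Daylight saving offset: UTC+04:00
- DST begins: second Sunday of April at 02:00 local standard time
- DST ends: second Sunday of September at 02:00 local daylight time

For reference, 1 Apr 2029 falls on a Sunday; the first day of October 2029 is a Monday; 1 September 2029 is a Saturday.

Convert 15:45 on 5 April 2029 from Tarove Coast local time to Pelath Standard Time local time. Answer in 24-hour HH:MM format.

13:45

1 April 2029 is a Sunday, so the first Monday is April 2 and the second is April 9.
1 October 2029 is a Monday, so the first Monday is October 1 and the third is October 15.
Daylight saving runs 9 April – 15 October; 5 April 2029 is outside that window, so Tarove Coast is on standard time at UTC+05:00.
15:45 Tarove Coast − 5h = 10:45 UTC.
1 April 2029 is a Sunday, so the first Sunday is April 1 and the second is April 8.
1 September 2029 is a Saturday, so the first Sunday is September 2 and the second is September 9.
At the standard offset (UTC+03:00), 10:45 UTC + 3h = 13:45 Pelath Standard Time standard time.
The standard-time date in Pelath Standard Time, 5 April 2029, does not fall between 8 April and 9 September, so daylight saving is not in effect and Pelath Standard Time is at UTC+03:00.
10:45 UTC + 3h = 13:45 Pelath Standard Time.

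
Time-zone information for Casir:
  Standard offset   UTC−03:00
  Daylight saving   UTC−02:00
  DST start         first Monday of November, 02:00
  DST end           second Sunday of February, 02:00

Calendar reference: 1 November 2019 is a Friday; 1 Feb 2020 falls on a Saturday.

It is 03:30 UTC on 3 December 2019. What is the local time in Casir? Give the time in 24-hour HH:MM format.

01:30

1 November 2019 is a Friday, so the first Monday is November 4.
1 February 2020 is a Saturday, so the first Sunday is February 2 and the second is February 9.
At the standard offset (UTC−03:00), 03:30 UTC − 3h = 00:30 Casir standard time.
The standard-time date in Casir, 3 December 2019, falls between 4 November 2019 and 9 February 2020, so daylight saving is in effect and Casir is at UTC−02:00.
03:30 UTC − 2h = 01:30 local.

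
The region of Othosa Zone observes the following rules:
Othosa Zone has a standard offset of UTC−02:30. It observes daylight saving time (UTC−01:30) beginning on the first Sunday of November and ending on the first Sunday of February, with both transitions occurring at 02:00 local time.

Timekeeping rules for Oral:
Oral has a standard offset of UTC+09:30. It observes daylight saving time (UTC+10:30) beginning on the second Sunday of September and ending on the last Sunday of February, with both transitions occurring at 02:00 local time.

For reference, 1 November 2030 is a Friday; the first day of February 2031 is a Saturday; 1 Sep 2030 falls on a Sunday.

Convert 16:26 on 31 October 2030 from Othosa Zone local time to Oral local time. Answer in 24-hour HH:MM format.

05:26

1 November 2030 is a Friday, so the first Sunday is November 3.
1 February 2031 is a Saturday, so the first Sunday is February 2.
31 October 2030 does not fall between 3 November 2030 and 2 February 2031, so daylight saving is not in effect and Othosa Zone is at UTC−02:30.
16:26 Othosa Zone + 2h30m = 18:56 UTC.
1 September 2030 is a Sunday, so the first Sunday is September 1 and the second is September 8.
1 February 2031 is a Saturday, so Sundays fall on 2, 9, 16, 23; the last is February 23.
At the standard offset (UTC+09:30), 18:56 UTC + 9h30m = 04:26 Oral standard time (rolling into the next day, 1 November 2030).
The standard-time date in Oral, 1 November 2030, falls between 8 September 2030 and 23 February 2031, so daylight saving is in effect and Oral is at UTC+10:30.
18:56 UTC + 10h30m = 05:26 Oral (rolling into the next day, 1 November 2030).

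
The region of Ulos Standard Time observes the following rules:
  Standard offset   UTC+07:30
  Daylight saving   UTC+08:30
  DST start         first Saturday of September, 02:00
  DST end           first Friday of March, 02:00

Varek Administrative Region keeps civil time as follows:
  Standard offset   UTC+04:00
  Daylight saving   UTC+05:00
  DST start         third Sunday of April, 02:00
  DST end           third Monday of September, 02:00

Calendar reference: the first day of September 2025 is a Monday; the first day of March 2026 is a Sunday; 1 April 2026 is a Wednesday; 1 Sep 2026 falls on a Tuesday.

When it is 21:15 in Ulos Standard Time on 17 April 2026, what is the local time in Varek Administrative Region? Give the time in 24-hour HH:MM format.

17:45

1 September 2025 is a Monday, so the first Saturday is September 6.
1 March 2026 is a Sunday, so the first Friday is March 6.
17 April 2026 is outside the daylight-saving period (6 September 2025 – 6 March 2026), so Ulos Standard Time is on standard time, UTC+07:30.
21:15 Ulos Standard Time − 7h30m = 13:45 UTC.
1 April 2026 is a Wednesday, so the first Sunday is April 5 and the third is April 19.
1 September 2026 is a Tuesday, so the first Monday is September 7 and the third is September 21.
At the standard offset (UTC+04:00), 13:45 UTC + 4h = 17:45 Varek Administrative Region standard time.
The standard-time date in Varek Administrative Region, 17 April 2026, is outside the daylight-saving period (19 April – 21 September), so Varek Administrative Region is on standard time, UTC+04:00.
13:45 UTC + 4h = 17:45 Varek Administrative Region.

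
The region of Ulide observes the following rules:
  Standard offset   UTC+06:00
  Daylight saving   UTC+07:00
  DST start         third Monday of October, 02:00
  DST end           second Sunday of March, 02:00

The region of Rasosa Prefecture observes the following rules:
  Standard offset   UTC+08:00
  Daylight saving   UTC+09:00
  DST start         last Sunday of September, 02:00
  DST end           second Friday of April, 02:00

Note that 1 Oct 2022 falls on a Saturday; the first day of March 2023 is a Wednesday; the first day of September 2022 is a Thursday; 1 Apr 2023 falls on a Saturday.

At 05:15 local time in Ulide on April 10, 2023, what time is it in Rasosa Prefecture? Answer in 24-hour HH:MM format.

1 October 2022 is a Saturday, so the first Monday is October 3 and the third is October 17.
1 March 2023 is a Wednesday, so the first Sunday is March 5 and the second is March 12.
April 10, 2023 is outside the daylight-saving period (17 October 2022 – 12 March 2023), so Ulide is on standard time, UTC+06:00.
05:15 Ulide − 6h = 23:15 UTC (rolling into the previous day, 9 April 2023).
1 September 2022 is a Thursday, so Sundays fall on 4, 11, 18, 25; the last is September 25.
1 April 2023 is a Saturday, so the first Friday is April 7 and the second is April 14.
At the standard offset (UTC+08:00), 23:15 UTC + 8h = 07:15 Rasosa Prefecture standard time (rolling into the next day, 10 April 2023).
The standard-time date in Rasosa Prefecture, April 10, 2023, falls between 25 September 2022 and 14 April 2023, so daylight saving is in effect and Rasosa Prefecture is at UTC+09:00.
23:15 UTC + 9h = 08:15 Rasosa Prefecture (rolling into the next day, 10 April 2023).

08:15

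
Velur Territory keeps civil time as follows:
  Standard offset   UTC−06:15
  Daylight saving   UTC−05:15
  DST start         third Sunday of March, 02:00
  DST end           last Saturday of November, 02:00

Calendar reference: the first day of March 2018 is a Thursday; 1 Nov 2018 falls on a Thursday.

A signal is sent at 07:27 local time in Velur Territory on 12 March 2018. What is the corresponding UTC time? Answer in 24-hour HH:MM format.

13:42

1 March 2018 is a Thursday, so the first Sunday is March 4 and the third is March 18.
1 November 2018 is a Thursday, so Saturdays fall on 3, 10, 17, 24; the last is November 24.
12 March 2018 does not fall between 18 March and 24 November, so daylight saving is not in effect and Velur Territory is at UTC−06:15.
07:27 local + 6h15m = 13:42 UTC.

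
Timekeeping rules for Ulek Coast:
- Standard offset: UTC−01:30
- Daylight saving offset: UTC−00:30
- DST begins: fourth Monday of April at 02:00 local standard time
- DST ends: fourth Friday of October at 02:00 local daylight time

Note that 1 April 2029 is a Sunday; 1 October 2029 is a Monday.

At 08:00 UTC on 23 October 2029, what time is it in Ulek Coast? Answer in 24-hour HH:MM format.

07:30

1 April 2029 is a Sunday, so the first Monday is April 2 and the fourth is April 23.
1 October 2029 is a Monday, so the first Friday is October 5 and the fourth is October 26.
At the standard offset (UTC−01:30), 08:00 UTC − 1h30m = 06:30 Ulek Coast standard time.
Daylight saving runs 23 April – 26 October; the standard-time date in Ulek Coast, 23 October 2029, is inside that window, so Ulek Coast is at UTC−00:30.
08:00 UTC − 0h30m = 07:30 local.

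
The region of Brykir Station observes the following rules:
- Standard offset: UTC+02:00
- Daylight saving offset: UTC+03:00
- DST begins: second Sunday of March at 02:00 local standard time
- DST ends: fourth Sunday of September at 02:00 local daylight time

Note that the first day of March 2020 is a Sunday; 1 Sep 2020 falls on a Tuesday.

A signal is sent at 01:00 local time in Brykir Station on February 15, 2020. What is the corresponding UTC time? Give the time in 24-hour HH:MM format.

1 March 2020 is a Sunday, so the first Sunday is March 1 and the second is March 8.
1 September 2020 is a Tuesday, so the first Sunday is September 6 and the fourth is September 27.
Daylight saving runs 8 March – 27 September; February 15, 2020 is outside that window, so Brykir Station is on standard time at UTC+02:00.
01:00 local − 2h = 23:00 UTC (rolling into the previous day, 14 February 2020).

23:00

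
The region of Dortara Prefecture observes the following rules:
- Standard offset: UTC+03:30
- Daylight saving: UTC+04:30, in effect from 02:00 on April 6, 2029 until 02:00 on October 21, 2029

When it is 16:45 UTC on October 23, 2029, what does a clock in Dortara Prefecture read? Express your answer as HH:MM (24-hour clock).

At the standard offset (UTC+03:30), 16:45 UTC + 3h30m = 20:15 Dortara Prefecture standard time.
Daylight saving runs 6 April – 21 October; the standard-time date in Dortara Prefecture, October 23, 2029, is outside that window, so Dortara Prefecture is on standard time at UTC+03:30.
16:45 UTC + 3h30m = 20:15 local.

20:15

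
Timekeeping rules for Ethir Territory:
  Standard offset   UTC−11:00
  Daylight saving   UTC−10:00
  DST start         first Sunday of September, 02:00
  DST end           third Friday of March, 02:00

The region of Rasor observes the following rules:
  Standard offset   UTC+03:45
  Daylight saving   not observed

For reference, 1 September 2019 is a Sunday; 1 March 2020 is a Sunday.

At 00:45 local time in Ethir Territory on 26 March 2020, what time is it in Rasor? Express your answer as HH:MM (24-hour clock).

1 September 2019 is a Sunday, so the first Sunday is September 1.
1 March 2020 is a Sunday, so the first Friday is March 6 and the third is March 20.
26 March 2020 does not fall between 1 September 2019 and 20 March 2020, so daylight saving is not in effect and Ethir Territory is at UTC−11:00.
00:45 Ethir Territory + 11h = 11:45 UTC.
Rasor has no daylight saving, so its offset is UTC+03:45 year-round.
11:45 UTC + 3h45m = 15:30 Rasor.

15:30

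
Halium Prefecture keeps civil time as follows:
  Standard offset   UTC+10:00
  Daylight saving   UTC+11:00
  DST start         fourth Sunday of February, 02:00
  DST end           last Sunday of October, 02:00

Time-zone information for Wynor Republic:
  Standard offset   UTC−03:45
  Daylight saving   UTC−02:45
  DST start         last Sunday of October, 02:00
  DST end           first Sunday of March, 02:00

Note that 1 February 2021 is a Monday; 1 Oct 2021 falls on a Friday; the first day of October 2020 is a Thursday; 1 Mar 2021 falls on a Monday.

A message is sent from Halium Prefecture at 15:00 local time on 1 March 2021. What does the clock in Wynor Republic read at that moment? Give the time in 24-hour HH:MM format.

01:15

1 February 2021 is a Monday, so the first Sunday is February 7 and the fourth is February 28.
1 October 2021 is a Friday, so Sundays fall on 3, 10, 17, 24, 31; the last is October 31.
1 March 2021 falls between 28 February and 31 October, so daylight saving is in effect and Halium Prefecture is at UTC+11:00.
15:00 Halium Prefecture − 11h = 04:00 UTC.
1 October 2020 is a Thursday, so Sundays fall on 4, 11, 18, 25; the last is October 25.
1 March 2021 is a Monday, so the first Sunday is March 7.
At the standard offset (UTC−03:45), 04:00 UTC − 3h45m = 00:15 Wynor Republic standard time.
The standard-time date in Wynor Republic, 1 March 2021, falls between 25 October 2020 and 7 March 2021, so daylight saving is in effect and Wynor Republic is at UTC−02:45.
04:00 UTC − 2h45m = 01:15 Wynor Republic.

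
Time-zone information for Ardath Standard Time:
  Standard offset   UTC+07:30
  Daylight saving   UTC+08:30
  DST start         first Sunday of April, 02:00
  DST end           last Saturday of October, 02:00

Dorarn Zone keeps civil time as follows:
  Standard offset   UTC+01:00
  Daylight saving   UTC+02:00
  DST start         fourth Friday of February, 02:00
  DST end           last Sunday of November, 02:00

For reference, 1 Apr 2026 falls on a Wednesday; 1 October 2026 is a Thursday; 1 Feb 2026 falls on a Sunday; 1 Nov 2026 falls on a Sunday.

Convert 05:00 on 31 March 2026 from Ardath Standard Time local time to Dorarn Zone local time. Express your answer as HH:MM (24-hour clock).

23:30

1 April 2026 is a Wednesday, so the first Sunday is April 5.
1 October 2026 is a Thursday, so Saturdays fall on 3, 10, 17, 24, 31; the last is October 31.
31 March 2026 is outside the daylight-saving period (5 April – 31 October), so Ardath Standard Time is on standard time, UTC+07:30.
05:00 Ardath Standard Time − 7h30m = 21:30 UTC (rolling into the previous day, 30 March 2026).
1 February 2026 is a Sunday, so the first Friday is February 6 and the fourth is February 27.
1 November 2026 is a Sunday, so Sundays fall on 1, 8, 15, 22, 29; the last is November 29.
At the standard offset (UTC+01:00), 21:30 UTC + 1h = 22:30 Dorarn Zone standard time.
The standard-time date in Dorarn Zone, 30 March 2026, lies within the daylight-saving period (27 February – 29 November), so Dorarn Zone is on daylight time, UTC+02:00.
21:30 UTC + 2h = 23:30 Dorarn Zone.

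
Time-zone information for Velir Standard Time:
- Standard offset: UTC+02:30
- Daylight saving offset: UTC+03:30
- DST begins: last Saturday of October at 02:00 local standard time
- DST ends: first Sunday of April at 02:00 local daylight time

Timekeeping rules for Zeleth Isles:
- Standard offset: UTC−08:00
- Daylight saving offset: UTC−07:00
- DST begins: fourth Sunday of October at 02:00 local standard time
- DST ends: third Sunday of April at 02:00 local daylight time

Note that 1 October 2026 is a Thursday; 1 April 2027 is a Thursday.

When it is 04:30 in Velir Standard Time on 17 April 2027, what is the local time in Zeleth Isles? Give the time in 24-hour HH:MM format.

19:00

1 October 2026 is a Thursday, so Saturdays fall on 3, 10, 17, 24, 31; the last is October 31.
1 April 2027 is a Thursday, so the first Sunday is April 4.
17 April 2027 does not fall between 31 October 2026 and 4 April 2027, so daylight saving is not in effect and Velir Standard Time is at UTC+02:30.
04:30 Velir Standard Time − 2h30m = 02:00 UTC.
1 October 2026 is a Thursday, so the first Sunday is October 4 and the fourth is October 25.
1 April 2027 is a Thursday, so the first Sunday is April 4 and the third is April 18.
At the standard offset (UTC−08:00), 02:00 UTC − 8h = 18:00 Zeleth Isles standard time (rolling into the previous day, 16 April 2027).
Daylight saving runs 25 October 2026 – 18 April 2027; the standard-time date in Zeleth Isles, 16 April 2027, is inside that window, so Zeleth Isles is at UTC−07:00.
02:00 UTC − 7h = 19:00 Zeleth Isles (rolling into the previous day, 16 April 2027).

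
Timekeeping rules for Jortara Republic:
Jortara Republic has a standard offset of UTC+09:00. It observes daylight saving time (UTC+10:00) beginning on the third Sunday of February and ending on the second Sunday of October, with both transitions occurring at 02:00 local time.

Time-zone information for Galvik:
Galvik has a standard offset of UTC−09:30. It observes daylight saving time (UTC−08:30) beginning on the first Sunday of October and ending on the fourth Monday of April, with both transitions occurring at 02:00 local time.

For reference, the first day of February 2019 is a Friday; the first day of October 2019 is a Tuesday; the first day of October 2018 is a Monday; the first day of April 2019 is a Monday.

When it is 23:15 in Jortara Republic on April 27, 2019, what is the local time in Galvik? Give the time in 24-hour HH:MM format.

1 February 2019 is a Friday, so the first Sunday is February 3 and the third is February 17.
1 October 2019 is a Tuesday, so the first Sunday is October 6 and the second is October 13.
April 27, 2019 falls between 17 February and 13 October, so daylight saving is in effect and Jortara Republic is at UTC+10:00.
23:15 Jortara Republic − 10h = 13:15 UTC.
1 October 2018 is a Monday, so the first Sunday is October 7.
1 April 2019 is a Monday, so the first Monday is April 1 and the fourth is April 22.
At the standard offset (UTC−09:30), 13:15 UTC − 9h30m = 03:45 Galvik standard time.
The standard-time date in Galvik, April 27, 2019, is outside the daylight-saving period (7 October 2018 – 22 April 2019), so Galvik is on standard time, UTC−09:30.
13:15 UTC − 9h30m = 03:45 Galvik.

03:45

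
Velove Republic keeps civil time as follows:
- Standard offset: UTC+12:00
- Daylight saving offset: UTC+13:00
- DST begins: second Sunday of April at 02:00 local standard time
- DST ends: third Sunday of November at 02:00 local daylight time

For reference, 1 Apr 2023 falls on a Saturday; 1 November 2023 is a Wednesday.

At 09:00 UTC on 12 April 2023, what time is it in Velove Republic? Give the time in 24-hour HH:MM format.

1 April 2023 is a Saturday, so the first Sunday is April 2 and the second is April 9.
1 November 2023 is a Wednesday, so the first Sunday is November 5 and the third is November 19.
At the standard offset (UTC+12:00), 09:00 UTC + 12h = 21:00 Velove Republic standard time.
The standard-time date in Velove Republic, 12 April 2023, falls between 9 April and 19 November, so daylight saving is in effect and Velove Republic is at UTC+13:00.
09:00 UTC + 13h = 22:00 local.

22:00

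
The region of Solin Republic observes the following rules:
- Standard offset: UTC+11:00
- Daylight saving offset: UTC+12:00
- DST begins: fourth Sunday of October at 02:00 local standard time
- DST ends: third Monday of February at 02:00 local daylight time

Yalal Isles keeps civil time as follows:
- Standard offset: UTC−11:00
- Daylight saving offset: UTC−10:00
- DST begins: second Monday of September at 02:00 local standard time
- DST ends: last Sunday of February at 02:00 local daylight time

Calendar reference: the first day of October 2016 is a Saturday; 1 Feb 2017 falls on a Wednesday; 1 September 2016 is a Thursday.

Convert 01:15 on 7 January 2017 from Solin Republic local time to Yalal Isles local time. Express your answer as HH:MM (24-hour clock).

03:15

1 October 2016 is a Saturday, so the first Sunday is October 2 and the fourth is October 23.
1 February 2017 is a Wednesday, so the first Monday is February 6 and the third is February 20.
Daylight saving runs 23 October 2016 – 20 February 2017; 7 January 2017 is inside that window, so Solin Republic is at UTC+12:00.
01:15 Solin Republic − 12h = 13:15 UTC (rolling into the previous day, 6 January 2017).
1 September 2016 is a Thursday, so the first Monday is September 5 and the second is September 12.
1 February 2017 is a Wednesday, so Sundays fall on 5, 12, 19, 26; the last is February 26.
At the standard offset (UTC−11:00), 13:15 UTC − 11h = 02:15 Yalal Isles standard time.
The standard-time date in Yalal Isles, 6 January 2017, lies within the daylight-saving period (12 September 2016 – 26 February 2017), so Yalal Isles is on daylight time, UTC−10:00.
13:15 UTC − 10h = 03:15 Yalal Isles.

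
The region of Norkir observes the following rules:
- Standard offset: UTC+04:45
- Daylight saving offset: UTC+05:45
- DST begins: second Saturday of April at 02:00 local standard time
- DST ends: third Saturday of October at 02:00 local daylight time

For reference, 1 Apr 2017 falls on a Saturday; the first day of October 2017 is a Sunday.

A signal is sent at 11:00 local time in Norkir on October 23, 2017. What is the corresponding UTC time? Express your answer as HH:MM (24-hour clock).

06:15

1 April 2017 is a Saturday, so the first Saturday is April 1 and the second is April 8.
1 October 2017 is a Sunday, so the first Saturday is October 7 and the third is October 21.
October 23, 2017 does not fall between 8 April and 21 October, so daylight saving is not in effect and Norkir is at UTC+04:45.
11:00 local − 4h45m = 06:15 UTC.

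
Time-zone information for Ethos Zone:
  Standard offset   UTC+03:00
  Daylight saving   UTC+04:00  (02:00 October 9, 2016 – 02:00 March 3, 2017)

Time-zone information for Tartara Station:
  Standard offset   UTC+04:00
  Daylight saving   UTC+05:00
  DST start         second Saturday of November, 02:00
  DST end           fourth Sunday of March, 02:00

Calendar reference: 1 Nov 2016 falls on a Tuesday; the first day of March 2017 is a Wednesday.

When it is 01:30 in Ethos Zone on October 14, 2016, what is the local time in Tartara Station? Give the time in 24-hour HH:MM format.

October 14, 2016 lies within the daylight-saving period (9 October 2016 – 3 March 2017), so Ethos Zone is on daylight time, UTC+04:00.
01:30 Ethos Zone − 4h = 21:30 UTC (rolling into the previous day, 13 October 2016).
1 November 2016 is a Tuesday, so the first Saturday is November 5 and the second is November 12.
1 March 2017 is a Wednesday, so the first Sunday is March 5 and the fourth is March 26.
At the standard offset (UTC+04:00), 21:30 UTC + 4h = 01:30 Tartara Station standard time (rolling into the next day, 14 October 2016).
The standard-time date in Tartara Station, October 14, 2016, does not fall between 12 November 2016 and 26 March 2017, so daylight saving is not in effect and Tartara Station is at UTC+04:00.
21:30 UTC + 4h = 01:30 Tartara Station (rolling into the next day, 14 October 2016).

01:30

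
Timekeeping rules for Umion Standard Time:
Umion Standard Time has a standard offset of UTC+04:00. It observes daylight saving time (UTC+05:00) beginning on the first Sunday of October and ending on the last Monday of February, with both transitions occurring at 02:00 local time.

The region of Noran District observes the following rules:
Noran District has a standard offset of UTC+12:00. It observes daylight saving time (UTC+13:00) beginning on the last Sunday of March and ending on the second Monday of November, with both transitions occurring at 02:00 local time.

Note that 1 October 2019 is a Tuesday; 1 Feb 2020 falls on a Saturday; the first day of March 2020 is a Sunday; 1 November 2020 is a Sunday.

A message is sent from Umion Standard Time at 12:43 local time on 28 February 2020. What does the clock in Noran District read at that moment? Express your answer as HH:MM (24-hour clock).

1 October 2019 is a Tuesday, so the first Sunday is October 6.
1 February 2020 is a Saturday, so Mondays fall on 3, 10, 17, 24; the last is February 24.
Daylight saving runs 6 October 2019 – 24 February 2020; 28 February 2020 is outside that window, so Umion Standard Time is on standard time at UTC+04:00.
12:43 Umion Standard Time − 4h = 08:43 UTC.
1 March 2020 is a Sunday, so Sundays fall on 1, 8, 15, 22, 29; the last is March 29.
1 November 2020 is a Sunday, so the first Monday is November 2 and the second is November 9.
At the standard offset (UTC+12:00), 08:43 UTC + 12h = 20:43 Noran District standard time.
The standard-time date in Noran District, 28 February 2020, does not fall between 29 March and 9 November, so daylight saving is not in effect and Noran District is at UTC+12:00.
08:43 UTC + 12h = 20:43 Noran District.

20:43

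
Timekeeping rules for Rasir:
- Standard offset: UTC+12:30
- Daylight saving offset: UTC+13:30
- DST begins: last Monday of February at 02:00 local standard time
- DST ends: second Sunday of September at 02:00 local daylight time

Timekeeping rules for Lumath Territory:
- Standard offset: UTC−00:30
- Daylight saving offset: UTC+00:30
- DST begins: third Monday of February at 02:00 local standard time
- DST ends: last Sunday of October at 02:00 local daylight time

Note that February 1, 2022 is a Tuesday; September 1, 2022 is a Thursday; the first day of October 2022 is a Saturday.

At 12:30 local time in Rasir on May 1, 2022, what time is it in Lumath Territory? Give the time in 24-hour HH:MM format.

1 February 2022 is a Tuesday, so Mondays fall on 7, 14, 21, 28; the last is February 28.
1 September 2022 is a Thursday, so the first Sunday is September 4 and the second is September 11.
Daylight saving runs 28 February – 11 September; May 1, 2022 is inside that window, so Rasir is at UTC+13:30.
12:30 Rasir − 13h30m = 23:00 UTC (rolling into the previous day, 30 April 2022).
1 February 2022 is a Tuesday, so the first Monday is February 7 and the third is February 21.
1 October 2022 is a Saturday, so Sundays fall on 2, 9, 16, 23, 30; the last is October 30.
At the standard offset (UTC−00:30), 23:00 UTC − 0h30m = 22:30 Lumath Territory standard time.
Daylight saving runs 21 February – 30 October; the standard-time date in Lumath Territory, April 30, 2022, is inside that window, so Lumath Territory is at UTC+00:30.
23:00 UTC + 0h30m = 23:30 Lumath Territory.

23:30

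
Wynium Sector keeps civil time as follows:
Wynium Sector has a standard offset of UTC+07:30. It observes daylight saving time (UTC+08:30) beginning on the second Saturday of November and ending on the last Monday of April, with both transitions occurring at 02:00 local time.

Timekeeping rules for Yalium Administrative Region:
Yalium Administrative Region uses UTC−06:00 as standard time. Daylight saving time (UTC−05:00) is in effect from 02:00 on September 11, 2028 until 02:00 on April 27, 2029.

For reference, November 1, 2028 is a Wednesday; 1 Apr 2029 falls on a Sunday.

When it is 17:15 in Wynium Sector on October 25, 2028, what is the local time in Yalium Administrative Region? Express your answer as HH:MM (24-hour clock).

1 November 2028 is a Wednesday, so the first Saturday is November 4 and the second is November 11.
1 April 2029 is a Sunday, so Mondays fall on 2, 9, 16, 23, 30; the last is April 30.
October 25, 2028 does not fall between 11 November 2028 and 30 April 2029, so daylight saving is not in effect and Wynium Sector is at UTC+07:30.
17:15 Wynium Sector − 7h30m = 09:45 UTC.
At the standard offset (UTC−06:00), 09:45 UTC − 6h = 03:45 Yalium Administrative Region standard time.
The standard-time date in Yalium Administrative Region, October 25, 2028, falls between 11 September 2028 and 27 April 2029, so daylight saving is in effect and Yalium Administrative Region is at UTC−05:00.
09:45 UTC − 5h = 04:45 Yalium Administrative Region.

04:45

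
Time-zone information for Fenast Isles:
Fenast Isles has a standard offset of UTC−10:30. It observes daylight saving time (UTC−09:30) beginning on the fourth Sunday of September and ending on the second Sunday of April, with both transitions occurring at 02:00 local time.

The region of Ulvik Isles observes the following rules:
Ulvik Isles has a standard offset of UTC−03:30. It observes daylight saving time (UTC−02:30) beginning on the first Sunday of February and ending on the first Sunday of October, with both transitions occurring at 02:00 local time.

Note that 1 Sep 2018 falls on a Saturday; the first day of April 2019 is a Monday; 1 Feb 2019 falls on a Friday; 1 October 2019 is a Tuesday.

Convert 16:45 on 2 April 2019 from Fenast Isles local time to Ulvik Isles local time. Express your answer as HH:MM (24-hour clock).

23:45

1 September 2018 is a Saturday, so the first Sunday is September 2 and the fourth is September 23.
1 April 2019 is a Monday, so the first Sunday is April 7 and the second is April 14.
Daylight saving runs 23 September 2018 – 14 April 2019; 2 April 2019 is inside that window, so Fenast Isles is at UTC−09:30.
16:45 Fenast Isles + 9h30m = 02:15 UTC (rolling into the next day, 3 April 2019).
1 February 2019 is a Friday, so the first Sunday is February 3.
1 October 2019 is a Tuesday, so the first Sunday is October 6.
At the standard offset (UTC−03:30), 02:15 UTC − 3h30m = 22:45 Ulvik Isles standard time (rolling into the previous day, 2 April 2019).
The standard-time date in Ulvik Isles, 2 April 2019, falls between 3 February and 6 October, so daylight saving is in effect and Ulvik Isles is at UTC−02:30.
02:15 UTC − 2h30m = 23:45 Ulvik Isles (rolling into the previous day, 2 April 2019).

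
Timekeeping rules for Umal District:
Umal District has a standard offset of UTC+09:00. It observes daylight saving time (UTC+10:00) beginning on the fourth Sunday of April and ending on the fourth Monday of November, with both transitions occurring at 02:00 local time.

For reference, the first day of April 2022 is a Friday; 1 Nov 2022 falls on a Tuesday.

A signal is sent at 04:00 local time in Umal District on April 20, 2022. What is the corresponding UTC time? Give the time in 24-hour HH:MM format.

19:00

1 April 2022 is a Friday, so the first Sunday is April 3 and the fourth is April 24.
1 November 2022 is a Tuesday, so the first Monday is November 7 and the fourth is November 28.
April 20, 2022 is outside the daylight-saving period (24 April – 28 November), so Umal District is on standard time, UTC+09:00.
04:00 local − 9h = 19:00 UTC (rolling into the previous day, 19 April 2022).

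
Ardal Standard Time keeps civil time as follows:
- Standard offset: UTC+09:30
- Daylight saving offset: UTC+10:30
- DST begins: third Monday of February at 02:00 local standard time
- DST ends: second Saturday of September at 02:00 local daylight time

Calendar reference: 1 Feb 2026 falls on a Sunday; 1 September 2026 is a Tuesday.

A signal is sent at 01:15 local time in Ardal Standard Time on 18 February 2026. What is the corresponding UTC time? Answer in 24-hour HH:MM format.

14:45

1 February 2026 is a Sunday, so the first Monday is February 2 and the third is February 16.
1 September 2026 is a Tuesday, so the first Saturday is September 5 and the second is September 12.
18 February 2026 falls between 16 February and 12 September, so daylight saving is in effect and Ardal Standard Time is at UTC+10:30.
01:15 local − 10h30m = 14:45 UTC (rolling into the previous day, 17 February 2026).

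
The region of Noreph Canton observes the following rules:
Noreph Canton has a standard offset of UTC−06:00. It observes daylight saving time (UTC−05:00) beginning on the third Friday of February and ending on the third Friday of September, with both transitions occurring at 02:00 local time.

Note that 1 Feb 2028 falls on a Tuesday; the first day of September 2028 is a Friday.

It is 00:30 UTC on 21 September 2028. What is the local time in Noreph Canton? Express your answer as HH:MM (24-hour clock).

1 February 2028 is a Tuesday, so the first Friday is February 4 and the third is February 18.
1 September 2028 is a Friday, so the first Friday is September 1 and the third is September 15.
At the standard offset (UTC−06:00), 00:30 UTC − 6h = 18:30 Noreph Canton standard time (rolling into the previous day, 20 September 2028).
The standard-time date in Noreph Canton, 20 September 2028, is outside the daylight-saving period (18 February – 15 September), so Noreph Canton is on standard time, UTC−06:00.
00:30 UTC − 6h = 18:30 local (rolling into the previous day, 20 September 2028).

18:30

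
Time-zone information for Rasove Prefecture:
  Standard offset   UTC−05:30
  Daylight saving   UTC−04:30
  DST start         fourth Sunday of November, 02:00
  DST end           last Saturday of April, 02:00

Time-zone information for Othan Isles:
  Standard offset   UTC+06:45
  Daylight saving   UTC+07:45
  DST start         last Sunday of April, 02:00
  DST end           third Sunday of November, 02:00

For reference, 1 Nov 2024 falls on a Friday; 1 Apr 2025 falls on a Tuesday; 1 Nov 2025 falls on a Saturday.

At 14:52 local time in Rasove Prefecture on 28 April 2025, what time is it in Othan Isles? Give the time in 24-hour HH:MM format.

04:07

1 November 2024 is a Friday, so the first Sunday is November 3 and the fourth is November 24.
1 April 2025 is a Tuesday, so Saturdays fall on 5, 12, 19, 26; the last is April 26.
28 April 2025 is outside the daylight-saving period (24 November 2024 – 26 April 2025), so Rasove Prefecture is on standard time, UTC−05:30.
14:52 Rasove Prefecture + 5h30m = 20:22 UTC.
1 April 2025 is a Tuesday, so Sundays fall on 6, 13, 20, 27; the last is April 27.
1 November 2025 is a Saturday, so the first Sunday is November 2 and the third is November 16.
At the standard offset (UTC+06:45), 20:22 UTC + 6h45m = 03:07 Othan Isles standard time (rolling into the next day, 29 April 2025).
The standard-time date in Othan Isles, 29 April 2025, falls between 27 April and 16 November, so daylight saving is in effect and Othan Isles is at UTC+07:45.
20:22 UTC + 7h45m = 04:07 Othan Isles (rolling into the next day, 29 April 2025).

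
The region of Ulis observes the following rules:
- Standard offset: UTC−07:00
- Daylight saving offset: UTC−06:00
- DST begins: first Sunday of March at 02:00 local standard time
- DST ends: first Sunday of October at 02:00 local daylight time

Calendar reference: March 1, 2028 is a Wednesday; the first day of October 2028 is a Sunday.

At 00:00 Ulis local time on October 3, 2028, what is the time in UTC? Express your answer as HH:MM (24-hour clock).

1 March 2028 is a Wednesday, so the first Sunday is March 5.
1 October 2028 is a Sunday, so the first Sunday is October 1.
Daylight saving runs 5 March – 1 October; October 3, 2028 is outside that window, so Ulis is on standard time at UTC−07:00.
00:00 local + 7h = 07:00 UTC.

07:00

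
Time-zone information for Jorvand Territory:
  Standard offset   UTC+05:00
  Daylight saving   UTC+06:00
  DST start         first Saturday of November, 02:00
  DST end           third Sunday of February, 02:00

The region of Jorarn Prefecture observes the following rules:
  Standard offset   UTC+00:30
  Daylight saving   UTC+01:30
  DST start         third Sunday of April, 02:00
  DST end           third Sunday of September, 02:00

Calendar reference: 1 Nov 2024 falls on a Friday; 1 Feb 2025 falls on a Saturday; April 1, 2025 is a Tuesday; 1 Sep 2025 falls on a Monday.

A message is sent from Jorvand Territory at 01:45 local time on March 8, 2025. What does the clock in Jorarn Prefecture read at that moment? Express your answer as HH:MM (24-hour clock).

21:15

1 November 2024 is a Friday, so the first Saturday is November 2.
1 February 2025 is a Saturday, so the first Sunday is February 2 and the third is February 16.
Daylight saving runs 2 November 2024 – 16 February 2025; March 8, 2025 is outside that window, so Jorvand Territory is on standard time at UTC+05:00.
01:45 Jorvand Territory − 5h = 20:45 UTC (rolling into the previous day, 7 March 2025).
1 April 2025 is a Tuesday, so the first Sunday is April 6 and the third is April 20.
1 September 2025 is a Monday, so the first Sunday is September 7 and the third is September 21.
At the standard offset (UTC+00:30), 20:45 UTC + 0h30m = 21:15 Jorarn Prefecture standard time.
The standard-time date in Jorarn Prefecture, March 7, 2025, does not fall between 20 April and 21 September, so daylight saving is not in effect and Jorarn Prefecture is at UTC+00:30.
20:45 UTC + 0h30m = 21:15 Jorarn Prefecture.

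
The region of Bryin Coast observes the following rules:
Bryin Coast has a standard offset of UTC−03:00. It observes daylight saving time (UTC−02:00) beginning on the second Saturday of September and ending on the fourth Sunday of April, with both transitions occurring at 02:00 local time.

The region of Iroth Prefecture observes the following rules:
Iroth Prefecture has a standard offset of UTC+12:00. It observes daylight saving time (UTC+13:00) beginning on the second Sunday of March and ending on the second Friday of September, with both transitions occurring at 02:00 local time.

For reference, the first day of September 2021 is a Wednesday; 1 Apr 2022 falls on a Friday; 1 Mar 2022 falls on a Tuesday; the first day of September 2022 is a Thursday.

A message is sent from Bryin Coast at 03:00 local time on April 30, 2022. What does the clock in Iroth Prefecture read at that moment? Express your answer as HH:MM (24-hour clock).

1 September 2021 is a Wednesday, so the first Saturday is September 4 and the second is September 11.
1 April 2022 is a Friday, so the first Sunday is April 3 and the fourth is April 24.
Daylight saving runs 11 September 2021 – 24 April 2022; April 30, 2022 is outside that window, so Bryin Coast is on standard time at UTC−03:00.
03:00 Bryin Coast + 3h = 06:00 UTC.
1 March 2022 is a Tuesday, so the first Sunday is March 6 and the second is March 13.
1 September 2022 is a Thursday, so the first Friday is September 2 and the second is September 9.
At the standard offset (UTC+12:00), 06:00 UTC + 12h = 18:00 Iroth Prefecture standard time.
The standard-time date in Iroth Prefecture, April 30, 2022, falls between 13 March and 9 September, so daylight saving is in effect and Iroth Prefecture is at UTC+13:00.
06:00 UTC + 13h = 19:00 Iroth Prefecture.

19:00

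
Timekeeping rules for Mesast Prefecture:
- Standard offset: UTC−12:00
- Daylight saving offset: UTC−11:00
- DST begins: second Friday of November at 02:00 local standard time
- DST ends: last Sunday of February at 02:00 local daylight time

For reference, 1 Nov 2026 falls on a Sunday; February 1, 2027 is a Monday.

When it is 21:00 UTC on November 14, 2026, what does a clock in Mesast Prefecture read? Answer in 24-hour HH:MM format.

1 November 2026 is a Sunday, so the first Friday is November 6 and the second is November 13.
1 February 2027 is a Monday, so Sundays fall on 7, 14, 21, 28; the last is February 28.
At the standard offset (UTC−12:00), 21:00 UTC − 12h = 09:00 Mesast Prefecture standard time.
The standard-time date in Mesast Prefecture, November 14, 2026, lies within the daylight-saving period (13 November 2026 – 28 February 2027), so Mesast Prefecture is on daylight time, UTC−11:00.
21:00 UTC − 11h = 10:00 local.

10:00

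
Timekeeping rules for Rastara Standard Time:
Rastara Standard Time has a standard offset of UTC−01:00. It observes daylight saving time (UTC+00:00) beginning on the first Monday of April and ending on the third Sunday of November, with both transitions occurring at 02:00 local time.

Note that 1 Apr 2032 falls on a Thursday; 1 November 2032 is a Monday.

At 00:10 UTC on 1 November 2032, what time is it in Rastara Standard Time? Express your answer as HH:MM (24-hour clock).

00:10

1 April 2032 is a Thursday, so the first Monday is April 5.
1 November 2032 is a Monday, so the first Sunday is November 7 and the third is November 21.
At the standard offset (UTC−01:00), 00:10 UTC − 1h = 23:10 Rastara Standard Time standard time (rolling into the previous day, 31 October 2032).
Daylight saving runs 5 April – 21 November; the standard-time date in Rastara Standard Time, 31 October 2032, is inside that window, so Rastara Standard Time is at UTC+00:00.
00:10 UTC + 0h = 00:10 local.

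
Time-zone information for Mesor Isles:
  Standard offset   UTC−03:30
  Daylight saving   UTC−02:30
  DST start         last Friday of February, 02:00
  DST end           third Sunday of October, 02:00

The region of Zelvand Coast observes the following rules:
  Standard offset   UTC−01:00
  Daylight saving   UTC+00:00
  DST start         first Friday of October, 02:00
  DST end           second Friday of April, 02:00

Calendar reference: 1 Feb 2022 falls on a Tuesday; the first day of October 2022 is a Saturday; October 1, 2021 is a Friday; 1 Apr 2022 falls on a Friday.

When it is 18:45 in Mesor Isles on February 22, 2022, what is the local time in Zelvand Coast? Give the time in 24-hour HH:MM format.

1 February 2022 is a Tuesday, so Fridays fall on 4, 11, 18, 25; the last is February 25.
1 October 2022 is a Saturday, so the first Sunday is October 2 and the third is October 16.
February 22, 2022 is outside the daylight-saving period (25 February – 16 October), so Mesor Isles is on standard time, UTC−03:30.
18:45 Mesor Isles + 3h30m = 22:15 UTC.
1 October 2021 is a Friday, so the first Friday is October 1.
1 April 2022 is a Friday, so the first Friday is April 1 and the second is April 8.
At the standard offset (UTC−01:00), 22:15 UTC − 1h = 21:15 Zelvand Coast standard time.
The standard-time date in Zelvand Coast, February 22, 2022, falls between 1 October 2021 and 8 April 2022, so daylight saving is in effect and Zelvand Coast is at UTC+00:00.
22:15 UTC + 0h = 22:15 Zelvand Coast.

22:15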